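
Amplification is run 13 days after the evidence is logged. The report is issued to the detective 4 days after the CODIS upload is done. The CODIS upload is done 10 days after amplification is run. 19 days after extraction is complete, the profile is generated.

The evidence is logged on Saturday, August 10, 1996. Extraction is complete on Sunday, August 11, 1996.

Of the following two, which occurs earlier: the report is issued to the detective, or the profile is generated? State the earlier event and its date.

The profile is generated — Friday, August 30, 1996

The evidence is logged: Aug 10, 1996.
Amplification is run: Aug 10, 1996 + 13 days = Aug 23, 1996.
The CODIS upload is done: Aug 23, 1996 + 10 days = Sep 2, 1996.
The report is issued to the detective: Sep 2, 1996 + 4 days = Sep 6, 1996.
Extraction is complete: Aug 11, 1996.
The profile is generated: Aug 11, 1996 + 19 days = Aug 30, 1996.
Comparing: the report is issued to the detective on Sep 6, 1996 vs the profile is generated on Aug 30, 1996. Earlier: the profile is generated.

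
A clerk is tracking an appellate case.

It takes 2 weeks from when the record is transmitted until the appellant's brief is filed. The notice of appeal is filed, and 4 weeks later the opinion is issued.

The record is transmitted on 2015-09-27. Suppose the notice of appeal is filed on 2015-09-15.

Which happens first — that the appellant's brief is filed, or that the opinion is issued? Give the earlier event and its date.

The appellant's brief is filed — 2015-10-11

The record is transmitted: Sep 27, 2015.
The appellant's brief is filed: Sep 27, 2015 + 2 weeks = Oct 11, 2015.
The notice of appeal is filed: Sep 15, 2015.
The opinion is issued: Sep 15, 2015 + 4 weeks = Oct 13, 2015.
Comparing: the appellant's brief is filed on Oct 11, 2015 vs the opinion is issued on Oct 13, 2015. Earlier: the appellant's brief is filed.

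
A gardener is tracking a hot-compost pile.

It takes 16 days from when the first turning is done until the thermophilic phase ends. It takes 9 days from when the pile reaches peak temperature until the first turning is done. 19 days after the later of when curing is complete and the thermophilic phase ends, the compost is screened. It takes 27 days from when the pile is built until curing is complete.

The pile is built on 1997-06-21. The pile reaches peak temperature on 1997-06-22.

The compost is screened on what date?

1997-08-06

The pile is built: Jun 21, 1997.
Curing is complete: Jun 21, 1997 + 27 days = Jul 18, 1997.
The pile reaches peak temperature: Jun 22, 1997.
The first turning is done: Jun 22, 1997 + 9 days = Jul 1, 1997.
The thermophilic phase ends: Jul 1, 1997 + 16 days = Jul 17, 1997.
Both prerequisites met — curing is complete (Jul 18, 1997), the thermophilic phase ends (Jul 17, 1997); the later is Jul 18, 1997.
The compost is screened: Jul 18, 1997 + 19 days = Aug 6, 1997.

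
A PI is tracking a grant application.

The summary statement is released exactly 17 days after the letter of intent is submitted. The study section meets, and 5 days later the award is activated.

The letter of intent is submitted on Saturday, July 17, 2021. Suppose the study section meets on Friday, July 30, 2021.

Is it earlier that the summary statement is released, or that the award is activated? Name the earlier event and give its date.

The summary statement is released — Tuesday, August 3, 2021

The letter of intent is submitted: Jul 17, 2021.
The summary statement is released: Jul 17, 2021 + 17 days = Aug 3, 2021.
The study section meets: Jul 30, 2021.
The award is activated: Jul 30, 2021 + 5 days = Aug 4, 2021.
Comparing: the summary statement is released on Aug 3, 2021 vs the award is activated on Aug 4, 2021. Earlier: the summary statement is released.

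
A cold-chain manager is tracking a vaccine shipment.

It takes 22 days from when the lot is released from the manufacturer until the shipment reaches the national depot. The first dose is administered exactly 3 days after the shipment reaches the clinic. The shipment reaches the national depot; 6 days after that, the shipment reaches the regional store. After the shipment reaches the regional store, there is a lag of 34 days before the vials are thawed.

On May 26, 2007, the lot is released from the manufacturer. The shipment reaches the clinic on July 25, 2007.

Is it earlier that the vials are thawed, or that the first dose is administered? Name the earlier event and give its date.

The vials are thawed — July 27, 2007

The lot is released from the manufacturer: May 26, 2007.
The shipment reaches the national depot: May 26, 2007 + 22 days = Jun 17, 2007.
The shipment reaches the regional store: Jun 17, 2007 + 6 days = Jun 23, 2007.
The vials are thawed: Jun 23, 2007 + 34 days = Jul 27, 2007.
The shipment reaches the clinic: Jul 25, 2007.
The first dose is administered: Jul 25, 2007 + 3 days = Jul 28, 2007.
Comparing: the vials are thawed on Jul 27, 2007 vs the first dose is administered on Jul 28, 2007. Earlier: the vials are thawed.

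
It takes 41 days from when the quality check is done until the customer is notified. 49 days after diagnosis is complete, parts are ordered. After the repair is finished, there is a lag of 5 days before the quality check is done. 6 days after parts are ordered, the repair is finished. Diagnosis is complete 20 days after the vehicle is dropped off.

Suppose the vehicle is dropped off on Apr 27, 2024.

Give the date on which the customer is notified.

The vehicle is dropped off: Apr 27, 2024.
Diagnosis is complete: Apr 27, 2024 + 20 days = May 17, 2024.
Parts are ordered: May 17, 2024 + 49 days = Jul 5, 2024.
The repair is finished: Jul 5, 2024 + 6 days = Jul 11, 2024.
The quality check is done: Jul 11, 2024 + 5 days = Jul 16, 2024.
The customer is notified: Jul 16, 2024 + 41 days = Aug 26, 2024.

Aug 26, 2024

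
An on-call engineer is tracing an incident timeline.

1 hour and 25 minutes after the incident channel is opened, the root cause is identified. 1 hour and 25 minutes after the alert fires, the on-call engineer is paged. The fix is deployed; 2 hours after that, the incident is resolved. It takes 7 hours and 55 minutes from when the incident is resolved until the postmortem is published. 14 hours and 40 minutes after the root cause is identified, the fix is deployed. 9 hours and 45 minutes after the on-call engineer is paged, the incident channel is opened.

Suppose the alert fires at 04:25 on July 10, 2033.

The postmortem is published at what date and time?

17:35 on July 11, 2033

The alert fires: 04:25 Jul 10, 2033.
The on-call engineer is paged: 04:25 Jul 10, 2033 + 1h25m = 05:50 Jul 10, 2033.
The incident channel is opened: 05:50 Jul 10, 2033 + 9h45m = 15:35 Jul 10, 2033.
The root cause is identified: 15:35 Jul 10, 2033 + 1h25m = 17:00 Jul 10, 2033.
The fix is deployed: 17:00 Jul 10, 2033 + 14h40m = 07:40 Jul 11, 2033.
The incident is resolved: 07:40 Jul 11, 2033 + 2h = 09:40 Jul 11, 2033.
The postmortem is published: 09:40 Jul 11, 2033 + 7h55m = 17:35 Jul 11, 2033.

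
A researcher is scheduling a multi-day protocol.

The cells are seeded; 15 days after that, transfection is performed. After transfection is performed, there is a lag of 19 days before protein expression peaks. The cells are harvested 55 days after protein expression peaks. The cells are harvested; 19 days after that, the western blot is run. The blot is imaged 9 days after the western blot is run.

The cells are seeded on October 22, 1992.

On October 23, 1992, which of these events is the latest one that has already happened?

The cells are seeded: Oct 22, 1992.
Transfection is performed: Oct 22, 1992 + 15 days = Nov 6, 1992.
Protein expression peaks: Nov 6, 1992 + 19 days = Nov 25, 1992.
The cells are harvested: Nov 25, 1992 + 55 days = Jan 19, 1993.
The western blot is run: Jan 19, 1993 + 19 days = Feb 7, 1993.
The blot is imaged: Feb 7, 1993 + 9 days = Feb 16, 1993.
Oct 23, 1992 falls between when the cells are seeded (Oct 22, 1992) and when transfection is performed (Nov 6, 1992).

The cells are seeded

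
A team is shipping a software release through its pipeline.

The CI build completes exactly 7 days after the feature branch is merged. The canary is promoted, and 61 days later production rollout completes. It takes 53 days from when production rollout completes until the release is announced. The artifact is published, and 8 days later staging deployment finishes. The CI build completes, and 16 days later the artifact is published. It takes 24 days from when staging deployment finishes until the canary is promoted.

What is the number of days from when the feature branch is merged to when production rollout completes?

Causal path: the feature branch is merged → the CI build completes → the artifact is published → staging deployment finishes → the canary is promoted → production rollout completes.
Total delay along the path: 7 + 16 + 8 + 24 + 61 = 116 days.

116 days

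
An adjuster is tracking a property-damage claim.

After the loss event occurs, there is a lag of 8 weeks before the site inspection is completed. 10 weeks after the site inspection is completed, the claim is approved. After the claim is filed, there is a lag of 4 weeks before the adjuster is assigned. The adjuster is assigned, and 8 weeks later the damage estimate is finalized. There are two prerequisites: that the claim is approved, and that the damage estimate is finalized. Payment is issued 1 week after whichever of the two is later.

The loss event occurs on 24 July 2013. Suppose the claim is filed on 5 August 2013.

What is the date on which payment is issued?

The loss event occurs: Jul 24, 2013.
The site inspection is completed: Jul 24, 2013 + 8 weeks = Sep 18, 2013.
The claim is approved: Sep 18, 2013 + 10 weeks = Nov 27, 2013.
The claim is filed: Aug 5, 2013.
The adjuster is assigned: Aug 5, 2013 + 4 weeks = Sep 2, 2013.
The damage estimate is finalized: Sep 2, 2013 + 8 weeks = Oct 28, 2013.
Both prerequisites met — the claim is approved (Nov 27, 2013), the damage estimate is finalized (Oct 28, 2013); the later is Nov 27, 2013.
Payment is issued: Nov 27, 2013 + 1 week = Dec 4, 2013.

4 December 2013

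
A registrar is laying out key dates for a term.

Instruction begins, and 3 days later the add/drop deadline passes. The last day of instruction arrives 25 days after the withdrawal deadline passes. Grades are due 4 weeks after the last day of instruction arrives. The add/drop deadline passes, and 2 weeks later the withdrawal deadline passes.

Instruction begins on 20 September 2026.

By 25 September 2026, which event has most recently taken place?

Instruction begins: Sep 20, 2026.
The add/drop deadline passes: Sep 20, 2026 + 3 days = Sep 23, 2026.
The withdrawal deadline passes: Sep 23, 2026 + 2 weeks = Oct 7, 2026.
The last day of instruction arrives: Oct 7, 2026 + 25 days = Nov 1, 2026.
Grades are due: Nov 1, 2026 + 4 weeks = Nov 29, 2026.
Sep 25, 2026 falls between when the add/drop deadline passes (Sep 23, 2026) and when the withdrawal deadline passes (Oct 7, 2026).

The add/drop deadline passes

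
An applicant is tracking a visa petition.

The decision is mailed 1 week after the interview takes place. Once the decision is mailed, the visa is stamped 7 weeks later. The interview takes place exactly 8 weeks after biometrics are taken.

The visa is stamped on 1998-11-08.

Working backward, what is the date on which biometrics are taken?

The visa is stamped: Nov 8, 1998.
The decision is mailed: Nov 8, 1998 − 7 weeks = Sep 20, 1998.
The interview takes place: Sep 20, 1998 − 1 week = Sep 13, 1998.
Biometrics are taken: Sep 13, 1998 − 8 weeks = Jul 19, 1998.

1998-07-19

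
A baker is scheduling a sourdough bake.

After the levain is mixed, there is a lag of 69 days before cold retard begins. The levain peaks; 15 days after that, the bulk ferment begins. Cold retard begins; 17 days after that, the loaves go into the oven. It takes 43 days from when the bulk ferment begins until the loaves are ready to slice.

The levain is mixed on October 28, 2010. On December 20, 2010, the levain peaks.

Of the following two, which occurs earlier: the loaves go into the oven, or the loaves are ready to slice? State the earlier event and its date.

The levain is mixed: Oct 28, 2010.
Cold retard begins: Oct 28, 2010 + 69 days = Jan 5, 2011.
The loaves go into the oven: Jan 5, 2011 + 17 days = Jan 22, 2011.
The levain peaks: Dec 20, 2010.
The bulk ferment begins: Dec 20, 2010 + 15 days = Jan 4, 2011.
The loaves are ready to slice: Jan 4, 2011 + 43 days = Feb 16, 2011.
Comparing: the loaves go into the oven on Jan 22, 2011 vs the loaves are ready to slice on Feb 16, 2011. Earlier: the loaves go into the oven.

The loaves go into the oven — January 22, 2011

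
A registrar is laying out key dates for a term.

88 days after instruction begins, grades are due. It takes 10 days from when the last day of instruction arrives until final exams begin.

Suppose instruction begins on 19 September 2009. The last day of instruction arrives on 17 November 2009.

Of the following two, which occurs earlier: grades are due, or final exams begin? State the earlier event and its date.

Instruction begins: Sep 19, 2009.
Grades are due: Sep 19, 2009 + 88 days = Dec 16, 2009.
The last day of instruction arrives: Nov 17, 2009.
Final exams begin: Nov 17, 2009 + 10 days = Nov 27, 2009.
Comparing: grades are due on Dec 16, 2009 vs final exams begin on Nov 27, 2009. Earlier: final exams begin.

Final exams begin — 27 November 2009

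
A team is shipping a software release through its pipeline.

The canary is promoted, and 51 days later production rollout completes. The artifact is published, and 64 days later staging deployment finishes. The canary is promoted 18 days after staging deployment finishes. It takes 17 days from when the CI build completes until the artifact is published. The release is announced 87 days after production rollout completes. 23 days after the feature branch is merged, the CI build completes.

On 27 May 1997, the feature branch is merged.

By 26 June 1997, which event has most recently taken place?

The CI build completes

The feature branch is merged: May 27, 1997.
The CI build completes: May 27, 1997 + 23 days = Jun 19, 1997.
The artifact is published: Jun 19, 1997 + 17 days = Jul 6, 1997.
Staging deployment finishes: Jul 6, 1997 + 64 days = Sep 8, 1997.
The canary is promoted: Sep 8, 1997 + 18 days = Sep 26, 1997.
Production rollout completes: Sep 26, 1997 + 51 days = Nov 16, 1997.
The release is announced: Nov 16, 1997 + 87 days = Feb 11, 1998.
Jun 26, 1997 falls between when the CI build completes (Jun 19, 1997) and when the artifact is published (Jul 6, 1997).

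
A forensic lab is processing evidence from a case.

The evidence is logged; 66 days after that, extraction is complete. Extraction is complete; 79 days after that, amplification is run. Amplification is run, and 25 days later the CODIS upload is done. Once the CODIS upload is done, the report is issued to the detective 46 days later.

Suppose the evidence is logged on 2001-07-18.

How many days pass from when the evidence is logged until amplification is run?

Causal path: the evidence is logged → extraction is complete → amplification is run.
Total delay along the path: 66 + 79 = 145 days.

145 days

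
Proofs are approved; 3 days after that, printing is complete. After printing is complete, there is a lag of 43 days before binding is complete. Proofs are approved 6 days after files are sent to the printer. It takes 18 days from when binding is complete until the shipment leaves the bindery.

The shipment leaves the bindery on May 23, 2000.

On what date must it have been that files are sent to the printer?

Mar 14, 2000

The shipment leaves the bindery: May 23, 2000.
Binding is complete: May 23, 2000 − 18 days = May 5, 2000.
Printing is complete: May 5, 2000 − 43 days = Mar 23, 2000.
Proofs are approved: Mar 23, 2000 − 3 days = Mar 20, 2000.
Files are sent to the printer: Mar 20, 2000 − 6 days = Mar 14, 2000.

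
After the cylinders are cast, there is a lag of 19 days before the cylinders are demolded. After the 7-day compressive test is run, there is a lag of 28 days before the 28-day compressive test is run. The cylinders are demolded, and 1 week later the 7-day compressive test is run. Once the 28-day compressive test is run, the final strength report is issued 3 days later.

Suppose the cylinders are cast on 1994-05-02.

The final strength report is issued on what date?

The cylinders are cast: May 2, 1994.
The cylinders are demolded: May 2, 1994 + 19 days = May 21, 1994.
The 7-day compressive test is run: May 21, 1994 + 1 week = May 28, 1994.
The 28-day compressive test is run: May 28, 1994 + 28 days = Jun 25, 1994.
The final strength report is issued: Jun 25, 1994 + 3 days = Jun 28, 1994.

1994-06-28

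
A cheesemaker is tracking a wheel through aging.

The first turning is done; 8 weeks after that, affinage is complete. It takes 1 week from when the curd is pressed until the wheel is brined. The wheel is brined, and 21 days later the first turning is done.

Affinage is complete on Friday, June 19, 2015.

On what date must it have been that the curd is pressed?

Affinage is complete: Jun 19, 2015.
The first turning is done: Jun 19, 2015 − 8 weeks = Apr 24, 2015.
The wheel is brined: Apr 24, 2015 − 21 days = Apr 3, 2015.
The curd is pressed: Apr 3, 2015 − 1 week = Mar 27, 2015.

Friday, March 27, 2015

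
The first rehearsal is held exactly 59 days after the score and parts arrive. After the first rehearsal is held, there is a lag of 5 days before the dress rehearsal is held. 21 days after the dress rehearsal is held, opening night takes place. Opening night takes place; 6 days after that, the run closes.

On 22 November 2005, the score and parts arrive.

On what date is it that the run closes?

The score and parts arrive: Nov 22, 2005.
The first rehearsal is held: Nov 22, 2005 + 59 days = Jan 20, 2006.
The dress rehearsal is held: Jan 20, 2006 + 5 days = Jan 25, 2006.
Opening night takes place: Jan 25, 2006 + 21 days = Feb 15, 2006.
The run closes: Feb 15, 2006 + 6 days = Feb 21, 2006.

21 February 2006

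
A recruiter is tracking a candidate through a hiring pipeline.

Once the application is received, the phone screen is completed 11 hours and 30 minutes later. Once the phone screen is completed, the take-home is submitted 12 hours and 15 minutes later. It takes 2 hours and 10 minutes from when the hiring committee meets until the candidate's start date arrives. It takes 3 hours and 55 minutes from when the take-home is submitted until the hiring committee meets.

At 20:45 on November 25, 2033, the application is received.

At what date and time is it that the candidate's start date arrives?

02:35 on November 27, 2033

The application is received: 20:45 Nov 25, 2033.
The phone screen is completed: 20:45 Nov 25, 2033 + 11h30m = 08:15 Nov 26, 2033.
The take-home is submitted: 08:15 Nov 26, 2033 + 12h15m = 20:30 Nov 26, 2033.
The hiring committee meets: 20:30 Nov 26, 2033 + 3h55m = 00:25 Nov 27, 2033.
The candidate's start date arrives: 00:25 Nov 27, 2033 + 2h10m = 02:35 Nov 27, 2033.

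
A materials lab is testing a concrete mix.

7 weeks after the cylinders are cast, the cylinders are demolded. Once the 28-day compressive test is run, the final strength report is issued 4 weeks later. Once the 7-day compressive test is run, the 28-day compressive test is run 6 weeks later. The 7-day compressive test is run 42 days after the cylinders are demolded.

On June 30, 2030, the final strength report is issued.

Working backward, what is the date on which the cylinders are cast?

The final strength report is issued: Jun 30, 2030.
The 28-day compressive test is run: Jun 30, 2030 − 4 weeks = Jun 2, 2030.
The 7-day compressive test is run: Jun 2, 2030 − 6 weeks = Apr 21, 2030.
The cylinders are demolded: Apr 21, 2030 − 42 days = Mar 10, 2030.
The cylinders are cast: Mar 10, 2030 − 7 weeks = Jan 20, 2030.

January 20, 2030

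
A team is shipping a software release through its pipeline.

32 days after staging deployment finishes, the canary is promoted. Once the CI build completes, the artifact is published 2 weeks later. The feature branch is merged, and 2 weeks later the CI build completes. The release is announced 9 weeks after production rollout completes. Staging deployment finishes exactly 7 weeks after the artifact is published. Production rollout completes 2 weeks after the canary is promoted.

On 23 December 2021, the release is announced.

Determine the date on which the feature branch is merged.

20 June 2021

The release is announced: Dec 23, 2021.
Production rollout completes: Dec 23, 2021 − 9 weeks = Oct 21, 2021.
The canary is promoted: Oct 21, 2021 − 2 weeks = Oct 7, 2021.
Staging deployment finishes: Oct 7, 2021 − 32 days = Sep 5, 2021.
The artifact is published: Sep 5, 2021 − 7 weeks = Jul 18, 2021.
The CI build completes: Jul 18, 2021 − 2 weeks = Jul 4, 2021.
The feature branch is merged: Jul 4, 2021 − 2 weeks = Jun 20, 2021.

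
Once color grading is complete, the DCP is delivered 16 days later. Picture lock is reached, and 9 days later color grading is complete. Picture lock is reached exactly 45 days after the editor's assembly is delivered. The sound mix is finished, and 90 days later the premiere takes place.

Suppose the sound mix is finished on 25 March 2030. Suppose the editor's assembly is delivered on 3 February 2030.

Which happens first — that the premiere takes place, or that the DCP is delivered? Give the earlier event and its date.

The DCP is delivered — 14 April 2030

The sound mix is finished: Mar 25, 2030.
The premiere takes place: Mar 25, 2030 + 90 days = Jun 23, 2030.
The editor's assembly is delivered: Feb 3, 2030.
Picture lock is reached: Feb 3, 2030 + 45 days = Mar 20, 2030.
Color grading is complete: Mar 20, 2030 + 9 days = Mar 29, 2030.
The DCP is delivered: Mar 29, 2030 + 16 days = Apr 14, 2030.
Comparing: the premiere takes place on Jun 23, 2030 vs the DCP is delivered on Apr 14, 2030. Earlier: the DCP is delivered.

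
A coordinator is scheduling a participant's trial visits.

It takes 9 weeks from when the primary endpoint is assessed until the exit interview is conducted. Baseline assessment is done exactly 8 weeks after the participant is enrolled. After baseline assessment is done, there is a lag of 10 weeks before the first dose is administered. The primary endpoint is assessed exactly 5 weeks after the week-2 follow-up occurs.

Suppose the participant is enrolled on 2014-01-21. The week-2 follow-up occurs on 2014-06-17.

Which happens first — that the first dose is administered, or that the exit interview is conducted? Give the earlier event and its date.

The first dose is administered — 2014-05-27

The participant is enrolled: Jan 21, 2014.
Baseline assessment is done: Jan 21, 2014 + 8 weeks = Mar 18, 2014.
The first dose is administered: Mar 18, 2014 + 10 weeks = May 27, 2014.
The week-2 follow-up occurs: Jun 17, 2014.
The primary endpoint is assessed: Jun 17, 2014 + 5 weeks = Jul 22, 2014.
The exit interview is conducted: Jul 22, 2014 + 9 weeks = Sep 23, 2014.
Comparing: the first dose is administered on May 27, 2014 vs the exit interview is conducted on Sep 23, 2014. Earlier: the first dose is administered.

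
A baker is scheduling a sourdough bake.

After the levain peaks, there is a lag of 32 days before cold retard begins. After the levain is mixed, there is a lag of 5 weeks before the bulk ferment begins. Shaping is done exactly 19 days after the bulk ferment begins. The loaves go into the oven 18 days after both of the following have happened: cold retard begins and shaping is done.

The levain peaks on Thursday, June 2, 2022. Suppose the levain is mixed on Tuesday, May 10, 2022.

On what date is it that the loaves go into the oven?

Friday, July 22, 2022

The levain peaks: Jun 2, 2022.
Cold retard begins: Jun 2, 2022 + 32 days = Jul 4, 2022.
The levain is mixed: May 10, 2022.
The bulk ferment begins: May 10, 2022 + 5 weeks = Jun 14, 2022.
Shaping is done: Jun 14, 2022 + 19 days = Jul 3, 2022.
Both prerequisites met — cold retard begins (Jul 4, 2022), shaping is done (Jul 3, 2022); the later is Jul 4, 2022.
The loaves go into the oven: Jul 4, 2022 + 18 days = Jul 22, 2022.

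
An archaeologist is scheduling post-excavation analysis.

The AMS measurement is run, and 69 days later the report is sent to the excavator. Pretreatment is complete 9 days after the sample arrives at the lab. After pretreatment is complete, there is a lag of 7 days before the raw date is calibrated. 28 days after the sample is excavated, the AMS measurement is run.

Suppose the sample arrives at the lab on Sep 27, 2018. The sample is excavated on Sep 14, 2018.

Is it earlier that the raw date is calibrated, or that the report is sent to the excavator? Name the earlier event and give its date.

The sample arrives at the lab: Sep 27, 2018.
Pretreatment is complete: Sep 27, 2018 + 9 days = Oct 6, 2018.
The raw date is calibrated: Oct 6, 2018 + 7 days = Oct 13, 2018.
The sample is excavated: Sep 14, 2018.
The AMS measurement is run: Sep 14, 2018 + 28 days = Oct 12, 2018.
The report is sent to the excavator: Oct 12, 2018 + 69 days = Dec 20, 2018.
Comparing: the raw date is calibrated on Oct 13, 2018 vs the report is sent to the excavator on Dec 20, 2018. Earlier: the raw date is calibrated.

The raw date is calibrated — Oct 13, 2018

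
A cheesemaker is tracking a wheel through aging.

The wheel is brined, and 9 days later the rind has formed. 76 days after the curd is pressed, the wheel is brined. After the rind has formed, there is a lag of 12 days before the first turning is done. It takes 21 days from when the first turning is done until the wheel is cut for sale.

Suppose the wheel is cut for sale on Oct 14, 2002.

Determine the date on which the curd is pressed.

The wheel is cut for sale: Oct 14, 2002.
The first turning is done: Oct 14, 2002 − 21 days = Sep 23, 2002.
The rind has formed: Sep 23, 2002 − 12 days = Sep 11, 2002.
The wheel is brined: Sep 11, 2002 − 9 days = Sep 2, 2002.
The curd is pressed: Sep 2, 2002 − 76 days = Jun 18, 2002.

Jun 18, 2002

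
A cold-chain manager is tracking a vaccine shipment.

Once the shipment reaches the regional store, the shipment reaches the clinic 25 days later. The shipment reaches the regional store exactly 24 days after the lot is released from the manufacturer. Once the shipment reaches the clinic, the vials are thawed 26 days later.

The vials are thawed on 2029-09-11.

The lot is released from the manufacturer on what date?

2029-06-28

The vials are thawed: Sep 11, 2029.
The shipment reaches the clinic: Sep 11, 2029 − 26 days = Aug 16, 2029.
The shipment reaches the regional store: Aug 16, 2029 − 25 days = Jul 22, 2029.
The lot is released from the manufacturer: Jul 22, 2029 − 24 days = Jun 28, 2029.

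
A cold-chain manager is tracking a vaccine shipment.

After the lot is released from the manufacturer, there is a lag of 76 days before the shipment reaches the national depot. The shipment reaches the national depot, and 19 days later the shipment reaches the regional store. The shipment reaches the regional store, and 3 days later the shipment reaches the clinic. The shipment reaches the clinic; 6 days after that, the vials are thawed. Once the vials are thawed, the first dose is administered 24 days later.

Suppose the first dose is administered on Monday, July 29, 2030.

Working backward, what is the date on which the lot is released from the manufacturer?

The first dose is administered: Jul 29, 2030.
The vials are thawed: Jul 29, 2030 − 24 days = Jul 5, 2030.
The shipment reaches the clinic: Jul 5, 2030 − 6 days = Jun 29, 2030.
The shipment reaches the regional store: Jun 29, 2030 − 3 days = Jun 26, 2030.
The shipment reaches the national depot: Jun 26, 2030 − 19 days = Jun 7, 2030.
The lot is released from the manufacturer: Jun 7, 2030 − 76 days = Mar 23, 2030.

Saturday, March 23, 2030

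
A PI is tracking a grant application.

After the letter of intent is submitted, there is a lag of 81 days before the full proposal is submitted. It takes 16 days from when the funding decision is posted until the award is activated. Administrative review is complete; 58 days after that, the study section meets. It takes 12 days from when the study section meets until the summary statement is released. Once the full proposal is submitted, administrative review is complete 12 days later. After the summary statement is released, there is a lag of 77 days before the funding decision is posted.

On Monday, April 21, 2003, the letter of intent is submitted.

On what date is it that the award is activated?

The letter of intent is submitted: Apr 21, 2003.
The full proposal is submitted: Apr 21, 2003 + 81 days = Jul 11, 2003.
Administrative review is complete: Jul 11, 2003 + 12 days = Jul 23, 2003.
The study section meets: Jul 23, 2003 + 58 days = Sep 19, 2003.
The summary statement is released: Sep 19, 2003 + 12 days = Oct 1, 2003.
The funding decision is posted: Oct 1, 2003 + 77 days = Dec 17, 2003.
The award is activated: Dec 17, 2003 + 16 days = Jan 2, 2004.

Friday, January 2, 2004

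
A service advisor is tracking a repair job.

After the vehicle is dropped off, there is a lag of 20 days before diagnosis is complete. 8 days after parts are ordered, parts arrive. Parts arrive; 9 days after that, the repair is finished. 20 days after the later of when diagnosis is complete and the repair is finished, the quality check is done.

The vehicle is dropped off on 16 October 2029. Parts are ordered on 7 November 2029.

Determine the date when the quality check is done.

14 December 2029

The vehicle is dropped off: Oct 16, 2029.
Diagnosis is complete: Oct 16, 2029 + 20 days = Nov 5, 2029.
Parts are ordered: Nov 7, 2029.
Parts arrive: Nov 7, 2029 + 8 days = Nov 15, 2029.
The repair is finished: Nov 15, 2029 + 9 days = Nov 24, 2029.
Both prerequisites met — diagnosis is complete (Nov 5, 2029), the repair is finished (Nov 24, 2029); the later is Nov 24, 2029.
The quality check is done: Nov 24, 2029 + 20 days = Dec 14, 2029.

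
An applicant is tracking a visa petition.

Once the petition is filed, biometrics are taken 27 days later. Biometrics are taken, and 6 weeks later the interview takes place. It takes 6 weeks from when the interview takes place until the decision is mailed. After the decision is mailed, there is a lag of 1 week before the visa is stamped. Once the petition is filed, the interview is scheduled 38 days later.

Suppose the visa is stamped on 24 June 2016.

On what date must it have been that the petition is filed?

27 February 2016

The visa is stamped: Jun 24, 2016.
The decision is mailed: Jun 24, 2016 − 1 week = Jun 17, 2016.
The interview takes place: Jun 17, 2016 − 6 weeks = May 6, 2016.
Biometrics are taken: May 6, 2016 − 6 weeks = Mar 25, 2016.
The petition is filed: Mar 25, 2016 − 27 days = Feb 27, 2016.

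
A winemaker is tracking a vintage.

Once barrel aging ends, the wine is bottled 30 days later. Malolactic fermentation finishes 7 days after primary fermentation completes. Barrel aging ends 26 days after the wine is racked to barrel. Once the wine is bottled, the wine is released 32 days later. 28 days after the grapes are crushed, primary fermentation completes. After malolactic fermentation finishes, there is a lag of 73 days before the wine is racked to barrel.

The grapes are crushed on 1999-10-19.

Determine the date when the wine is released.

2000-05-02

The grapes are crushed: Oct 19, 1999.
Primary fermentation completes: Oct 19, 1999 + 28 days = Nov 16, 1999.
Malolactic fermentation finishes: Nov 16, 1999 + 7 days = Nov 23, 1999.
The wine is racked to barrel: Nov 23, 1999 + 73 days = Feb 4, 2000.
Barrel aging ends: Feb 4, 2000 + 26 days = Mar 1, 2000.
The wine is bottled: Mar 1, 2000 + 30 days = Mar 31, 2000.
The wine is released: Mar 31, 2000 + 32 days = May 2, 2000.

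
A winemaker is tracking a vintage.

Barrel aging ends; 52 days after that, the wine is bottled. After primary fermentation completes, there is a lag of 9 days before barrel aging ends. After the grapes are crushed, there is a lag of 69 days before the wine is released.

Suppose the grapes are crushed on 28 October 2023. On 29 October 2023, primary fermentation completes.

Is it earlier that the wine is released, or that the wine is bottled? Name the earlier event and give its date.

The wine is bottled — 29 December 2023

The grapes are crushed: Oct 28, 2023.
The wine is released: Oct 28, 2023 + 69 days = Jan 5, 2024.
Primary fermentation completes: Oct 29, 2023.
Barrel aging ends: Oct 29, 2023 + 9 days = Nov 7, 2023.
The wine is bottled: Nov 7, 2023 + 52 days = Dec 29, 2023.
Comparing: the wine is released on Jan 5, 2024 vs the wine is bottled on Dec 29, 2023. Earlier: the wine is bottled.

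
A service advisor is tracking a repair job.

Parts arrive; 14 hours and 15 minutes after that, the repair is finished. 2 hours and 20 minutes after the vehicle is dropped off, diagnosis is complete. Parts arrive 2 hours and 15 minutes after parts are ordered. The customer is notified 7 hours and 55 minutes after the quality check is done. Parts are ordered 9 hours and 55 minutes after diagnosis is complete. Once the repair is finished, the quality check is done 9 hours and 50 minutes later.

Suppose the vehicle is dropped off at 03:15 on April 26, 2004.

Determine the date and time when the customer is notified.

The vehicle is dropped off: 03:15 Apr 26, 2004.
Diagnosis is complete: 03:15 Apr 26, 2004 + 2h20m = 05:35 Apr 26, 2004.
Parts are ordered: 05:35 Apr 26, 2004 + 9h55m = 15:30 Apr 26, 2004.
Parts arrive: 15:30 Apr 26, 2004 + 2h15m = 17:45 Apr 26, 2004.
The repair is finished: 17:45 Apr 26, 2004 + 14h15m = 08:00 Apr 27, 2004.
The quality check is done: 08:00 Apr 27, 2004 + 9h50m = 17:50 Apr 27, 2004.
The customer is notified: 17:50 Apr 27, 2004 + 7h55m = 01:45 Apr 28, 2004.

01:45 on April 28, 2004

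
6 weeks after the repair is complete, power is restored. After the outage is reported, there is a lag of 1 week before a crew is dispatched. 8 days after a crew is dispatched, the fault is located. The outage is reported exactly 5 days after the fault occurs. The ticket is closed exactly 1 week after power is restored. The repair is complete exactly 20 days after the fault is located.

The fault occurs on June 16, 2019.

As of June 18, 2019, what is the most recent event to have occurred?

The fault occurs

The fault occurs: Jun 16, 2019.
The outage is reported: Jun 16, 2019 + 5 days = Jun 21, 2019.
A crew is dispatched: Jun 21, 2019 + 1 week = Jun 28, 2019.
The fault is located: Jun 28, 2019 + 8 days = Jul 6, 2019.
The repair is complete: Jul 6, 2019 + 20 days = Jul 26, 2019.
Power is restored: Jul 26, 2019 + 6 weeks = Sep 6, 2019.
The ticket is closed: Sep 6, 2019 + 1 week = Sep 13, 2019.
Jun 18, 2019 falls between when the fault occurs (Jun 16, 2019) and when the outage is reported (Jun 21, 2019).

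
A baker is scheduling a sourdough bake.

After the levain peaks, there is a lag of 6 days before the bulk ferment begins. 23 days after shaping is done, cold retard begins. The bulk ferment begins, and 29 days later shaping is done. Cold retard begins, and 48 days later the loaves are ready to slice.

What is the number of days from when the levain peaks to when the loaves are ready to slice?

Causal path: the levain peaks → the bulk ferment begins → shaping is done → cold retard begins → the loaves are ready to slice.
Total delay along the path: 6 + 29 + 23 + 48 = 106 days.

106 days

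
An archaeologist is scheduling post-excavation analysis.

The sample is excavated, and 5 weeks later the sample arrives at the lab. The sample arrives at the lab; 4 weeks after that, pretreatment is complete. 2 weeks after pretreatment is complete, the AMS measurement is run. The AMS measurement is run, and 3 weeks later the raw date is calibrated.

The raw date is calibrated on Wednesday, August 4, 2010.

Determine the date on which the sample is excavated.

The raw date is calibrated: Aug 4, 2010.
The AMS measurement is run: Aug 4, 2010 − 3 weeks = Jul 14, 2010.
Pretreatment is complete: Jul 14, 2010 − 2 weeks = Jun 30, 2010.
The sample arrives at the lab: Jun 30, 2010 − 4 weeks = Jun 2, 2010.
The sample is excavated: Jun 2, 2010 − 5 weeks = Apr 28, 2010.

Wednesday, April 28, 2010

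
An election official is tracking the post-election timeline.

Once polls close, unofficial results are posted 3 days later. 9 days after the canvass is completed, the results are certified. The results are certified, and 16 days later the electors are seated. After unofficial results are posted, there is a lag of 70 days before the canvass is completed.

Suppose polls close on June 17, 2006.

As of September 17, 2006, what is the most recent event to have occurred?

The results are certified

Polls close: Jun 17, 2006.
Unofficial results are posted: Jun 17, 2006 + 3 days = Jun 20, 2006.
The canvass is completed: Jun 20, 2006 + 70 days = Aug 29, 2006.
The results are certified: Aug 29, 2006 + 9 days = Sep 7, 2006.
The electors are seated: Sep 7, 2006 + 16 days = Sep 23, 2006.
Sep 17, 2006 falls between when the results are certified (Sep 7, 2006) and when the electors are seated (Sep 23, 2006).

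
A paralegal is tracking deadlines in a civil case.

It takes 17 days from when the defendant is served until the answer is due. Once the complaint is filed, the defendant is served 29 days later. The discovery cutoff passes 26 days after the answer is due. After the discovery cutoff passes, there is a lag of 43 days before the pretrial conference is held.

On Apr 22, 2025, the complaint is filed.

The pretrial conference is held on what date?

Aug 15, 2025

The complaint is filed: Apr 22, 2025.
The defendant is served: Apr 22, 2025 + 29 days = May 21, 2025.
The answer is due: May 21, 2025 + 17 days = Jun 7, 2025.
The discovery cutoff passes: Jun 7, 2025 + 26 days = Jul 3, 2025.
The pretrial conference is held: Jul 3, 2025 + 43 days = Aug 15, 2025.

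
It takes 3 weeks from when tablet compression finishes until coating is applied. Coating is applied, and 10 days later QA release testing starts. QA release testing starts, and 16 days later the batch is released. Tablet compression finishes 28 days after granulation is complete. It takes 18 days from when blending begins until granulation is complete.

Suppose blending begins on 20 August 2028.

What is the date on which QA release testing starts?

5 November 2028

Blending begins: Aug 20, 2028.
Granulation is complete: Aug 20, 2028 + 18 days = Sep 7, 2028.
Tablet compression finishes: Sep 7, 2028 + 28 days = Oct 5, 2028.
Coating is applied: Oct 5, 2028 + 3 weeks = Oct 26, 2028.
QA release testing starts: Oct 26, 2028 + 10 days = Nov 5, 2028.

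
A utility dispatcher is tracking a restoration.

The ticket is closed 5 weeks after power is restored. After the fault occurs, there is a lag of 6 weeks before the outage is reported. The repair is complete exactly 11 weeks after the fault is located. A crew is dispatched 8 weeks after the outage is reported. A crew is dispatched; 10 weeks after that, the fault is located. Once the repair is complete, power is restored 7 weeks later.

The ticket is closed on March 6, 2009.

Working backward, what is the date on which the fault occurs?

April 11, 2008

The ticket is closed: Mar 6, 2009.
Power is restored: Mar 6, 2009 − 5 weeks = Jan 30, 2009.
The repair is complete: Jan 30, 2009 − 7 weeks = Dec 12, 2008.
The fault is located: Dec 12, 2008 − 11 weeks = Sep 26, 2008.
A crew is dispatched: Sep 26, 2008 − 10 weeks = Jul 18, 2008.
The outage is reported: Jul 18, 2008 − 8 weeks = May 23, 2008.
The fault occurs: May 23, 2008 − 6 weeks = Apr 11, 2008.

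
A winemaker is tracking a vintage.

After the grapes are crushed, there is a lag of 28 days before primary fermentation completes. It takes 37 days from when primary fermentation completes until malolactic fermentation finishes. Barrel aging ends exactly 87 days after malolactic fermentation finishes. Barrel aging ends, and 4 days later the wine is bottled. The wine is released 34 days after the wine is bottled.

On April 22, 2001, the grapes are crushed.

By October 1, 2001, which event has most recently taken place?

The grapes are crushed: Apr 22, 2001.
Primary fermentation completes: Apr 22, 2001 + 28 days = May 20, 2001.
Malolactic fermentation finishes: May 20, 2001 + 37 days = Jun 26, 2001.
Barrel aging ends: Jun 26, 2001 + 87 days = Sep 21, 2001.
The wine is bottled: Sep 21, 2001 + 4 days = Sep 25, 2001.
The wine is released: Sep 25, 2001 + 34 days = Oct 29, 2001.
Oct 1, 2001 falls between when the wine is bottled (Sep 25, 2001) and when the wine is released (Oct 29, 2001).

The wine is bottled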